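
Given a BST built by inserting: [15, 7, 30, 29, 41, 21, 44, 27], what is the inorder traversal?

Tree insertion order: [15, 7, 30, 29, 41, 21, 44, 27]
Tree (level-order array): [15, 7, 30, None, None, 29, 41, 21, None, None, 44, None, 27]
Inorder traversal: [7, 15, 21, 27, 29, 30, 41, 44]


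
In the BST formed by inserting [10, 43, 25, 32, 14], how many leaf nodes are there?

Tree built from: [10, 43, 25, 32, 14]
Tree (level-order array): [10, None, 43, 25, None, 14, 32]
Rule: A leaf has 0 children.
Per-node child counts:
  node 10: 1 child(ren)
  node 43: 1 child(ren)
  node 25: 2 child(ren)
  node 14: 0 child(ren)
  node 32: 0 child(ren)
Matching nodes: [14, 32]
Count of leaf nodes: 2


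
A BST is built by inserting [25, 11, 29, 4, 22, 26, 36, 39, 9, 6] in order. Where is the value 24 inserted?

Starting tree (level order): [25, 11, 29, 4, 22, 26, 36, None, 9, None, None, None, None, None, 39, 6]
Insertion path: 25 -> 11 -> 22
Result: insert 24 as right child of 22
Final tree (level order): [25, 11, 29, 4, 22, 26, 36, None, 9, None, 24, None, None, None, 39, 6]


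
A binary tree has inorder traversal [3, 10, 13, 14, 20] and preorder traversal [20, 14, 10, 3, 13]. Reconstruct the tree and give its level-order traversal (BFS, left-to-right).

Inorder:  [3, 10, 13, 14, 20]
Preorder: [20, 14, 10, 3, 13]
Algorithm: preorder visits root first, so consume preorder in order;
for each root, split the current inorder slice at that value into
left-subtree inorder and right-subtree inorder, then recurse.
Recursive splits:
  root=20; inorder splits into left=[3, 10, 13, 14], right=[]
  root=14; inorder splits into left=[3, 10, 13], right=[]
  root=10; inorder splits into left=[3], right=[13]
  root=3; inorder splits into left=[], right=[]
  root=13; inorder splits into left=[], right=[]
Reconstructed level-order: [20, 14, 10, 3, 13]


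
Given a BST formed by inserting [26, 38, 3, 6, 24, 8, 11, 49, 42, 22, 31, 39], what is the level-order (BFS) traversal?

Tree insertion order: [26, 38, 3, 6, 24, 8, 11, 49, 42, 22, 31, 39]
Tree (level-order array): [26, 3, 38, None, 6, 31, 49, None, 24, None, None, 42, None, 8, None, 39, None, None, 11, None, None, None, 22]
BFS from the root, enqueuing left then right child of each popped node:
  queue [26] -> pop 26, enqueue [3, 38], visited so far: [26]
  queue [3, 38] -> pop 3, enqueue [6], visited so far: [26, 3]
  queue [38, 6] -> pop 38, enqueue [31, 49], visited so far: [26, 3, 38]
  queue [6, 31, 49] -> pop 6, enqueue [24], visited so far: [26, 3, 38, 6]
  queue [31, 49, 24] -> pop 31, enqueue [none], visited so far: [26, 3, 38, 6, 31]
  queue [49, 24] -> pop 49, enqueue [42], visited so far: [26, 3, 38, 6, 31, 49]
  queue [24, 42] -> pop 24, enqueue [8], visited so far: [26, 3, 38, 6, 31, 49, 24]
  queue [42, 8] -> pop 42, enqueue [39], visited so far: [26, 3, 38, 6, 31, 49, 24, 42]
  queue [8, 39] -> pop 8, enqueue [11], visited so far: [26, 3, 38, 6, 31, 49, 24, 42, 8]
  queue [39, 11] -> pop 39, enqueue [none], visited so far: [26, 3, 38, 6, 31, 49, 24, 42, 8, 39]
  queue [11] -> pop 11, enqueue [22], visited so far: [26, 3, 38, 6, 31, 49, 24, 42, 8, 39, 11]
  queue [22] -> pop 22, enqueue [none], visited so far: [26, 3, 38, 6, 31, 49, 24, 42, 8, 39, 11, 22]
Result: [26, 3, 38, 6, 31, 49, 24, 42, 8, 39, 11, 22]


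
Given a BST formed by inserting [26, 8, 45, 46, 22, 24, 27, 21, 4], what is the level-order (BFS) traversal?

Tree insertion order: [26, 8, 45, 46, 22, 24, 27, 21, 4]
Tree (level-order array): [26, 8, 45, 4, 22, 27, 46, None, None, 21, 24]
BFS from the root, enqueuing left then right child of each popped node:
  queue [26] -> pop 26, enqueue [8, 45], visited so far: [26]
  queue [8, 45] -> pop 8, enqueue [4, 22], visited so far: [26, 8]
  queue [45, 4, 22] -> pop 45, enqueue [27, 46], visited so far: [26, 8, 45]
  queue [4, 22, 27, 46] -> pop 4, enqueue [none], visited so far: [26, 8, 45, 4]
  queue [22, 27, 46] -> pop 22, enqueue [21, 24], visited so far: [26, 8, 45, 4, 22]
  queue [27, 46, 21, 24] -> pop 27, enqueue [none], visited so far: [26, 8, 45, 4, 22, 27]
  queue [46, 21, 24] -> pop 46, enqueue [none], visited so far: [26, 8, 45, 4, 22, 27, 46]
  queue [21, 24] -> pop 21, enqueue [none], visited so far: [26, 8, 45, 4, 22, 27, 46, 21]
  queue [24] -> pop 24, enqueue [none], visited so far: [26, 8, 45, 4, 22, 27, 46, 21, 24]
Result: [26, 8, 45, 4, 22, 27, 46, 21, 24]


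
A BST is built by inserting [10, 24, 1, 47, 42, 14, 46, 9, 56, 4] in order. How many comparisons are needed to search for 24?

Search path for 24: 10 -> 24
Found: True
Comparisons: 2


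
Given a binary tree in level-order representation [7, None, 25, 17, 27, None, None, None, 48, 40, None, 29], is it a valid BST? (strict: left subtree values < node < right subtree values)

Level-order array: [7, None, 25, 17, 27, None, None, None, 48, 40, None, 29]
Validate using subtree bounds (lo, hi): at each node, require lo < value < hi,
then recurse left with hi=value and right with lo=value.
Preorder trace (stopping at first violation):
  at node 7 with bounds (-inf, +inf): OK
  at node 25 with bounds (7, +inf): OK
  at node 17 with bounds (7, 25): OK
  at node 27 with bounds (25, +inf): OK
  at node 48 with bounds (27, +inf): OK
  at node 40 with bounds (27, 48): OK
  at node 29 with bounds (27, 40): OK
No violation found at any node.
Result: Valid BST


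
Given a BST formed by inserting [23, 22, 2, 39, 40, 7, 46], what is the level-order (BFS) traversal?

Tree insertion order: [23, 22, 2, 39, 40, 7, 46]
Tree (level-order array): [23, 22, 39, 2, None, None, 40, None, 7, None, 46]
BFS from the root, enqueuing left then right child of each popped node:
  queue [23] -> pop 23, enqueue [22, 39], visited so far: [23]
  queue [22, 39] -> pop 22, enqueue [2], visited so far: [23, 22]
  queue [39, 2] -> pop 39, enqueue [40], visited so far: [23, 22, 39]
  queue [2, 40] -> pop 2, enqueue [7], visited so far: [23, 22, 39, 2]
  queue [40, 7] -> pop 40, enqueue [46], visited so far: [23, 22, 39, 2, 40]
  queue [7, 46] -> pop 7, enqueue [none], visited so far: [23, 22, 39, 2, 40, 7]
  queue [46] -> pop 46, enqueue [none], visited so far: [23, 22, 39, 2, 40, 7, 46]
Result: [23, 22, 39, 2, 40, 7, 46]


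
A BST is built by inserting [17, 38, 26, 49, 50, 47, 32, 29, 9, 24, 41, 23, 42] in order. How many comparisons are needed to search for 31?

Search path for 31: 17 -> 38 -> 26 -> 32 -> 29
Found: False
Comparisons: 5


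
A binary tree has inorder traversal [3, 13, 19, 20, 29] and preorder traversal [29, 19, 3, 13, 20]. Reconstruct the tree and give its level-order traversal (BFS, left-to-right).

Inorder:  [3, 13, 19, 20, 29]
Preorder: [29, 19, 3, 13, 20]
Algorithm: preorder visits root first, so consume preorder in order;
for each root, split the current inorder slice at that value into
left-subtree inorder and right-subtree inorder, then recurse.
Recursive splits:
  root=29; inorder splits into left=[3, 13, 19, 20], right=[]
  root=19; inorder splits into left=[3, 13], right=[20]
  root=3; inorder splits into left=[], right=[13]
  root=13; inorder splits into left=[], right=[]
  root=20; inorder splits into left=[], right=[]
Reconstructed level-order: [29, 19, 3, 20, 13]


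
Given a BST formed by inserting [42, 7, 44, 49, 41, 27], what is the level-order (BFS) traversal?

Tree insertion order: [42, 7, 44, 49, 41, 27]
Tree (level-order array): [42, 7, 44, None, 41, None, 49, 27]
BFS from the root, enqueuing left then right child of each popped node:
  queue [42] -> pop 42, enqueue [7, 44], visited so far: [42]
  queue [7, 44] -> pop 7, enqueue [41], visited so far: [42, 7]
  queue [44, 41] -> pop 44, enqueue [49], visited so far: [42, 7, 44]
  queue [41, 49] -> pop 41, enqueue [27], visited so far: [42, 7, 44, 41]
  queue [49, 27] -> pop 49, enqueue [none], visited so far: [42, 7, 44, 41, 49]
  queue [27] -> pop 27, enqueue [none], visited so far: [42, 7, 44, 41, 49, 27]
Result: [42, 7, 44, 41, 49, 27]


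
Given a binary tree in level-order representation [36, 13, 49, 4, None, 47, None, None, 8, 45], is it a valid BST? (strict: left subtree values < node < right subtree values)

Level-order array: [36, 13, 49, 4, None, 47, None, None, 8, 45]
Validate using subtree bounds (lo, hi): at each node, require lo < value < hi,
then recurse left with hi=value and right with lo=value.
Preorder trace (stopping at first violation):
  at node 36 with bounds (-inf, +inf): OK
  at node 13 with bounds (-inf, 36): OK
  at node 4 with bounds (-inf, 13): OK
  at node 8 with bounds (4, 13): OK
  at node 49 with bounds (36, +inf): OK
  at node 47 with bounds (36, 49): OK
  at node 45 with bounds (36, 47): OK
No violation found at any node.
Result: Valid BST


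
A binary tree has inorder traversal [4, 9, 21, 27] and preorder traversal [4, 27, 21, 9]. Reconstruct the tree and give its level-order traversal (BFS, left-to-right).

Inorder:  [4, 9, 21, 27]
Preorder: [4, 27, 21, 9]
Algorithm: preorder visits root first, so consume preorder in order;
for each root, split the current inorder slice at that value into
left-subtree inorder and right-subtree inorder, then recurse.
Recursive splits:
  root=4; inorder splits into left=[], right=[9, 21, 27]
  root=27; inorder splits into left=[9, 21], right=[]
  root=21; inorder splits into left=[9], right=[]
  root=9; inorder splits into left=[], right=[]
Reconstructed level-order: [4, 27, 21, 9]


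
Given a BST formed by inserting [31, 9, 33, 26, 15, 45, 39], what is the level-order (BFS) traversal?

Tree insertion order: [31, 9, 33, 26, 15, 45, 39]
Tree (level-order array): [31, 9, 33, None, 26, None, 45, 15, None, 39]
BFS from the root, enqueuing left then right child of each popped node:
  queue [31] -> pop 31, enqueue [9, 33], visited so far: [31]
  queue [9, 33] -> pop 9, enqueue [26], visited so far: [31, 9]
  queue [33, 26] -> pop 33, enqueue [45], visited so far: [31, 9, 33]
  queue [26, 45] -> pop 26, enqueue [15], visited so far: [31, 9, 33, 26]
  queue [45, 15] -> pop 45, enqueue [39], visited so far: [31, 9, 33, 26, 45]
  queue [15, 39] -> pop 15, enqueue [none], visited so far: [31, 9, 33, 26, 45, 15]
  queue [39] -> pop 39, enqueue [none], visited so far: [31, 9, 33, 26, 45, 15, 39]
Result: [31, 9, 33, 26, 45, 15, 39]


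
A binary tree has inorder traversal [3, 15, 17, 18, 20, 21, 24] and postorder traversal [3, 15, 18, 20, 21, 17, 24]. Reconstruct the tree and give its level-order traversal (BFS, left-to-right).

Inorder:   [3, 15, 17, 18, 20, 21, 24]
Postorder: [3, 15, 18, 20, 21, 17, 24]
Algorithm: postorder visits root last, so walk postorder right-to-left;
each value is the root of the current inorder slice — split it at that
value, recurse on the right subtree first, then the left.
Recursive splits:
  root=24; inorder splits into left=[3, 15, 17, 18, 20, 21], right=[]
  root=17; inorder splits into left=[3, 15], right=[18, 20, 21]
  root=21; inorder splits into left=[18, 20], right=[]
  root=20; inorder splits into left=[18], right=[]
  root=18; inorder splits into left=[], right=[]
  root=15; inorder splits into left=[3], right=[]
  root=3; inorder splits into left=[], right=[]
Reconstructed level-order: [24, 17, 15, 21, 3, 20, 18]


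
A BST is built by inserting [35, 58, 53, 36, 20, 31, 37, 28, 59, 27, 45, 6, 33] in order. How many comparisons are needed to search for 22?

Search path for 22: 35 -> 20 -> 31 -> 28 -> 27
Found: False
Comparisons: 5


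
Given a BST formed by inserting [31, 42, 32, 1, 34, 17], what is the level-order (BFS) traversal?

Tree insertion order: [31, 42, 32, 1, 34, 17]
Tree (level-order array): [31, 1, 42, None, 17, 32, None, None, None, None, 34]
BFS from the root, enqueuing left then right child of each popped node:
  queue [31] -> pop 31, enqueue [1, 42], visited so far: [31]
  queue [1, 42] -> pop 1, enqueue [17], visited so far: [31, 1]
  queue [42, 17] -> pop 42, enqueue [32], visited so far: [31, 1, 42]
  queue [17, 32] -> pop 17, enqueue [none], visited so far: [31, 1, 42, 17]
  queue [32] -> pop 32, enqueue [34], visited so far: [31, 1, 42, 17, 32]
  queue [34] -> pop 34, enqueue [none], visited so far: [31, 1, 42, 17, 32, 34]
Result: [31, 1, 42, 17, 32, 34]


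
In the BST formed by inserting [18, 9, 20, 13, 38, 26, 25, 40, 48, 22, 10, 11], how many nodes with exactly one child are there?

Tree built from: [18, 9, 20, 13, 38, 26, 25, 40, 48, 22, 10, 11]
Tree (level-order array): [18, 9, 20, None, 13, None, 38, 10, None, 26, 40, None, 11, 25, None, None, 48, None, None, 22]
Rule: These are nodes with exactly 1 non-null child.
Per-node child counts:
  node 18: 2 child(ren)
  node 9: 1 child(ren)
  node 13: 1 child(ren)
  node 10: 1 child(ren)
  node 11: 0 child(ren)
  node 20: 1 child(ren)
  node 38: 2 child(ren)
  node 26: 1 child(ren)
  node 25: 1 child(ren)
  node 22: 0 child(ren)
  node 40: 1 child(ren)
  node 48: 0 child(ren)
Matching nodes: [9, 13, 10, 20, 26, 25, 40]
Count of nodes with exactly one child: 7


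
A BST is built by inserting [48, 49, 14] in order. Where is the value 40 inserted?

Starting tree (level order): [48, 14, 49]
Insertion path: 48 -> 14
Result: insert 40 as right child of 14
Final tree (level order): [48, 14, 49, None, 40]


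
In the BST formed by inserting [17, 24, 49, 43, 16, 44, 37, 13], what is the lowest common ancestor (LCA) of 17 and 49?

Tree insertion order: [17, 24, 49, 43, 16, 44, 37, 13]
Tree (level-order array): [17, 16, 24, 13, None, None, 49, None, None, 43, None, 37, 44]
In a BST, the LCA of p=17, q=49 is the first node v on the
root-to-leaf path with p <= v <= q (go left if both < v, right if both > v).
Walk from root:
  at 17: 17 <= 17 <= 49, this is the LCA
LCA = 17


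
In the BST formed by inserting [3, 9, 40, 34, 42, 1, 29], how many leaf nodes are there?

Tree built from: [3, 9, 40, 34, 42, 1, 29]
Tree (level-order array): [3, 1, 9, None, None, None, 40, 34, 42, 29]
Rule: A leaf has 0 children.
Per-node child counts:
  node 3: 2 child(ren)
  node 1: 0 child(ren)
  node 9: 1 child(ren)
  node 40: 2 child(ren)
  node 34: 1 child(ren)
  node 29: 0 child(ren)
  node 42: 0 child(ren)
Matching nodes: [1, 29, 42]
Count of leaf nodes: 3


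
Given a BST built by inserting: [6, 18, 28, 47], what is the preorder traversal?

Tree insertion order: [6, 18, 28, 47]
Tree (level-order array): [6, None, 18, None, 28, None, 47]
Preorder traversal: [6, 18, 28, 47]


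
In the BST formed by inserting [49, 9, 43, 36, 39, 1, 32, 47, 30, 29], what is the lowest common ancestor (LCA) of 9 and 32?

Tree insertion order: [49, 9, 43, 36, 39, 1, 32, 47, 30, 29]
Tree (level-order array): [49, 9, None, 1, 43, None, None, 36, 47, 32, 39, None, None, 30, None, None, None, 29]
In a BST, the LCA of p=9, q=32 is the first node v on the
root-to-leaf path with p <= v <= q (go left if both < v, right if both > v).
Walk from root:
  at 49: both 9 and 32 < 49, go left
  at 9: 9 <= 9 <= 32, this is the LCA
LCA = 9


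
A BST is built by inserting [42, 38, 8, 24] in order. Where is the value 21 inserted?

Starting tree (level order): [42, 38, None, 8, None, None, 24]
Insertion path: 42 -> 38 -> 8 -> 24
Result: insert 21 as left child of 24
Final tree (level order): [42, 38, None, 8, None, None, 24, 21]


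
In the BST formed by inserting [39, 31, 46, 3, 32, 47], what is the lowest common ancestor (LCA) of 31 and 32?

Tree insertion order: [39, 31, 46, 3, 32, 47]
Tree (level-order array): [39, 31, 46, 3, 32, None, 47]
In a BST, the LCA of p=31, q=32 is the first node v on the
root-to-leaf path with p <= v <= q (go left if both < v, right if both > v).
Walk from root:
  at 39: both 31 and 32 < 39, go left
  at 31: 31 <= 31 <= 32, this is the LCA
LCA = 31


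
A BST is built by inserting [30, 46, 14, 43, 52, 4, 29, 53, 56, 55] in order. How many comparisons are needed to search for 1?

Search path for 1: 30 -> 14 -> 4
Found: False
Comparisons: 3


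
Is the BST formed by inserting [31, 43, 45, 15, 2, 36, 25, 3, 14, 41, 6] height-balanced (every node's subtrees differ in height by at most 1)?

Tree (level-order array): [31, 15, 43, 2, 25, 36, 45, None, 3, None, None, None, 41, None, None, None, 14, None, None, 6]
Definition: a tree is height-balanced if, at every node, |h(left) - h(right)| <= 1 (empty subtree has height -1).
Bottom-up per-node check:
  node 6: h_left=-1, h_right=-1, diff=0 [OK], height=0
  node 14: h_left=0, h_right=-1, diff=1 [OK], height=1
  node 3: h_left=-1, h_right=1, diff=2 [FAIL (|-1-1|=2 > 1)], height=2
  node 2: h_left=-1, h_right=2, diff=3 [FAIL (|-1-2|=3 > 1)], height=3
  node 25: h_left=-1, h_right=-1, diff=0 [OK], height=0
  node 15: h_left=3, h_right=0, diff=3 [FAIL (|3-0|=3 > 1)], height=4
  node 41: h_left=-1, h_right=-1, diff=0 [OK], height=0
  node 36: h_left=-1, h_right=0, diff=1 [OK], height=1
  node 45: h_left=-1, h_right=-1, diff=0 [OK], height=0
  node 43: h_left=1, h_right=0, diff=1 [OK], height=2
  node 31: h_left=4, h_right=2, diff=2 [FAIL (|4-2|=2 > 1)], height=5
Node 3 violates the condition: |-1 - 1| = 2 > 1.
Result: Not balanced


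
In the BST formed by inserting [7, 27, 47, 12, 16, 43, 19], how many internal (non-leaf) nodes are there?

Tree built from: [7, 27, 47, 12, 16, 43, 19]
Tree (level-order array): [7, None, 27, 12, 47, None, 16, 43, None, None, 19]
Rule: An internal node has at least one child.
Per-node child counts:
  node 7: 1 child(ren)
  node 27: 2 child(ren)
  node 12: 1 child(ren)
  node 16: 1 child(ren)
  node 19: 0 child(ren)
  node 47: 1 child(ren)
  node 43: 0 child(ren)
Matching nodes: [7, 27, 12, 16, 47]
Count of internal (non-leaf) nodes: 5


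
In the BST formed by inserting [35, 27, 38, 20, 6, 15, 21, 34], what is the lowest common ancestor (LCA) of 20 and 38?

Tree insertion order: [35, 27, 38, 20, 6, 15, 21, 34]
Tree (level-order array): [35, 27, 38, 20, 34, None, None, 6, 21, None, None, None, 15]
In a BST, the LCA of p=20, q=38 is the first node v on the
root-to-leaf path with p <= v <= q (go left if both < v, right if both > v).
Walk from root:
  at 35: 20 <= 35 <= 38, this is the LCA
LCA = 35


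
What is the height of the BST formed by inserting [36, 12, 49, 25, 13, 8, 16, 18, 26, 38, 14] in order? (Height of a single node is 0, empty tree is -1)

Insertion order: [36, 12, 49, 25, 13, 8, 16, 18, 26, 38, 14]
Tree (level-order array): [36, 12, 49, 8, 25, 38, None, None, None, 13, 26, None, None, None, 16, None, None, 14, 18]
Compute height bottom-up (empty subtree = -1):
  height(8) = 1 + max(-1, -1) = 0
  height(14) = 1 + max(-1, -1) = 0
  height(18) = 1 + max(-1, -1) = 0
  height(16) = 1 + max(0, 0) = 1
  height(13) = 1 + max(-1, 1) = 2
  height(26) = 1 + max(-1, -1) = 0
  height(25) = 1 + max(2, 0) = 3
  height(12) = 1 + max(0, 3) = 4
  height(38) = 1 + max(-1, -1) = 0
  height(49) = 1 + max(0, -1) = 1
  height(36) = 1 + max(4, 1) = 5
Height = 5


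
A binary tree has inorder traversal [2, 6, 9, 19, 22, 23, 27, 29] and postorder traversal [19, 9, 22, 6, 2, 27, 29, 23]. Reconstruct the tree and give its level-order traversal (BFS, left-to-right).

Inorder:   [2, 6, 9, 19, 22, 23, 27, 29]
Postorder: [19, 9, 22, 6, 2, 27, 29, 23]
Algorithm: postorder visits root last, so walk postorder right-to-left;
each value is the root of the current inorder slice — split it at that
value, recurse on the right subtree first, then the left.
Recursive splits:
  root=23; inorder splits into left=[2, 6, 9, 19, 22], right=[27, 29]
  root=29; inorder splits into left=[27], right=[]
  root=27; inorder splits into left=[], right=[]
  root=2; inorder splits into left=[], right=[6, 9, 19, 22]
  root=6; inorder splits into left=[], right=[9, 19, 22]
  root=22; inorder splits into left=[9, 19], right=[]
  root=9; inorder splits into left=[], right=[19]
  root=19; inorder splits into left=[], right=[]
Reconstructed level-order: [23, 2, 29, 6, 27, 22, 9, 19]


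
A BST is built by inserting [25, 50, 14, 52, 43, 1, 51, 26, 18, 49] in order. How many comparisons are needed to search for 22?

Search path for 22: 25 -> 14 -> 18
Found: False
Comparisons: 3


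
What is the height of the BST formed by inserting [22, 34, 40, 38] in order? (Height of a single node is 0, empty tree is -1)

Insertion order: [22, 34, 40, 38]
Tree (level-order array): [22, None, 34, None, 40, 38]
Compute height bottom-up (empty subtree = -1):
  height(38) = 1 + max(-1, -1) = 0
  height(40) = 1 + max(0, -1) = 1
  height(34) = 1 + max(-1, 1) = 2
  height(22) = 1 + max(-1, 2) = 3
Height = 3


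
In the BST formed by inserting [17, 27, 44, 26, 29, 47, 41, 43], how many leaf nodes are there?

Tree built from: [17, 27, 44, 26, 29, 47, 41, 43]
Tree (level-order array): [17, None, 27, 26, 44, None, None, 29, 47, None, 41, None, None, None, 43]
Rule: A leaf has 0 children.
Per-node child counts:
  node 17: 1 child(ren)
  node 27: 2 child(ren)
  node 26: 0 child(ren)
  node 44: 2 child(ren)
  node 29: 1 child(ren)
  node 41: 1 child(ren)
  node 43: 0 child(ren)
  node 47: 0 child(ren)
Matching nodes: [26, 43, 47]
Count of leaf nodes: 3


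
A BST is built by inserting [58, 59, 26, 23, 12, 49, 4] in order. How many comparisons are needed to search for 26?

Search path for 26: 58 -> 26
Found: True
Comparisons: 2


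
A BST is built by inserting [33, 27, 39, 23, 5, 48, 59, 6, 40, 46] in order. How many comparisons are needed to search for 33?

Search path for 33: 33
Found: True
Comparisons: 1


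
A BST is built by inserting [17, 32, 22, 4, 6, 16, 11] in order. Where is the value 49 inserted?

Starting tree (level order): [17, 4, 32, None, 6, 22, None, None, 16, None, None, 11]
Insertion path: 17 -> 32
Result: insert 49 as right child of 32
Final tree (level order): [17, 4, 32, None, 6, 22, 49, None, 16, None, None, None, None, 11]


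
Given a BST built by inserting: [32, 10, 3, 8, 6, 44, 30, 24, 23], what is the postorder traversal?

Tree insertion order: [32, 10, 3, 8, 6, 44, 30, 24, 23]
Tree (level-order array): [32, 10, 44, 3, 30, None, None, None, 8, 24, None, 6, None, 23]
Postorder traversal: [6, 8, 3, 23, 24, 30, 10, 44, 32]


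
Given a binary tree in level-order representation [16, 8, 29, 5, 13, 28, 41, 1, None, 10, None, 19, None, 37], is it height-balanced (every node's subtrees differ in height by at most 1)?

Tree (level-order array): [16, 8, 29, 5, 13, 28, 41, 1, None, 10, None, 19, None, 37]
Definition: a tree is height-balanced if, at every node, |h(left) - h(right)| <= 1 (empty subtree has height -1).
Bottom-up per-node check:
  node 1: h_left=-1, h_right=-1, diff=0 [OK], height=0
  node 5: h_left=0, h_right=-1, diff=1 [OK], height=1
  node 10: h_left=-1, h_right=-1, diff=0 [OK], height=0
  node 13: h_left=0, h_right=-1, diff=1 [OK], height=1
  node 8: h_left=1, h_right=1, diff=0 [OK], height=2
  node 19: h_left=-1, h_right=-1, diff=0 [OK], height=0
  node 28: h_left=0, h_right=-1, diff=1 [OK], height=1
  node 37: h_left=-1, h_right=-1, diff=0 [OK], height=0
  node 41: h_left=0, h_right=-1, diff=1 [OK], height=1
  node 29: h_left=1, h_right=1, diff=0 [OK], height=2
  node 16: h_left=2, h_right=2, diff=0 [OK], height=3
All nodes satisfy the balance condition.
Result: Balanced


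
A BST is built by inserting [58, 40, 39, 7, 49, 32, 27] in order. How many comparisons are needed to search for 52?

Search path for 52: 58 -> 40 -> 49
Found: False
Comparisons: 3


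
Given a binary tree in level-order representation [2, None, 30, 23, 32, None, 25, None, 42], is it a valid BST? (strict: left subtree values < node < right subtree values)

Level-order array: [2, None, 30, 23, 32, None, 25, None, 42]
Validate using subtree bounds (lo, hi): at each node, require lo < value < hi,
then recurse left with hi=value and right with lo=value.
Preorder trace (stopping at first violation):
  at node 2 with bounds (-inf, +inf): OK
  at node 30 with bounds (2, +inf): OK
  at node 23 with bounds (2, 30): OK
  at node 25 with bounds (23, 30): OK
  at node 32 with bounds (30, +inf): OK
  at node 42 with bounds (32, +inf): OK
No violation found at any node.
Result: Valid BST


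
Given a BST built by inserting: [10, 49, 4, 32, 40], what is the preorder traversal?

Tree insertion order: [10, 49, 4, 32, 40]
Tree (level-order array): [10, 4, 49, None, None, 32, None, None, 40]
Preorder traversal: [10, 4, 49, 32, 40]


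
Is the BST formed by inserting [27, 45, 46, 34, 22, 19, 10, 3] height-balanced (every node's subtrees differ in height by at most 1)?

Tree (level-order array): [27, 22, 45, 19, None, 34, 46, 10, None, None, None, None, None, 3]
Definition: a tree is height-balanced if, at every node, |h(left) - h(right)| <= 1 (empty subtree has height -1).
Bottom-up per-node check:
  node 3: h_left=-1, h_right=-1, diff=0 [OK], height=0
  node 10: h_left=0, h_right=-1, diff=1 [OK], height=1
  node 19: h_left=1, h_right=-1, diff=2 [FAIL (|1--1|=2 > 1)], height=2
  node 22: h_left=2, h_right=-1, diff=3 [FAIL (|2--1|=3 > 1)], height=3
  node 34: h_left=-1, h_right=-1, diff=0 [OK], height=0
  node 46: h_left=-1, h_right=-1, diff=0 [OK], height=0
  node 45: h_left=0, h_right=0, diff=0 [OK], height=1
  node 27: h_left=3, h_right=1, diff=2 [FAIL (|3-1|=2 > 1)], height=4
Node 19 violates the condition: |1 - -1| = 2 > 1.
Result: Not balanced


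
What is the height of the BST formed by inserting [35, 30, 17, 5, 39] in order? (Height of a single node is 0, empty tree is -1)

Insertion order: [35, 30, 17, 5, 39]
Tree (level-order array): [35, 30, 39, 17, None, None, None, 5]
Compute height bottom-up (empty subtree = -1):
  height(5) = 1 + max(-1, -1) = 0
  height(17) = 1 + max(0, -1) = 1
  height(30) = 1 + max(1, -1) = 2
  height(39) = 1 + max(-1, -1) = 0
  height(35) = 1 + max(2, 0) = 3
Height = 3


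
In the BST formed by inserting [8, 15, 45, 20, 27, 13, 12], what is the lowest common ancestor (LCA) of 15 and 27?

Tree insertion order: [8, 15, 45, 20, 27, 13, 12]
Tree (level-order array): [8, None, 15, 13, 45, 12, None, 20, None, None, None, None, 27]
In a BST, the LCA of p=15, q=27 is the first node v on the
root-to-leaf path with p <= v <= q (go left if both < v, right if both > v).
Walk from root:
  at 8: both 15 and 27 > 8, go right
  at 15: 15 <= 15 <= 27, this is the LCA
LCA = 15


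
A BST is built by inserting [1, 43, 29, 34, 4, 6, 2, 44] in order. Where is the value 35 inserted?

Starting tree (level order): [1, None, 43, 29, 44, 4, 34, None, None, 2, 6]
Insertion path: 1 -> 43 -> 29 -> 34
Result: insert 35 as right child of 34
Final tree (level order): [1, None, 43, 29, 44, 4, 34, None, None, 2, 6, None, 35]


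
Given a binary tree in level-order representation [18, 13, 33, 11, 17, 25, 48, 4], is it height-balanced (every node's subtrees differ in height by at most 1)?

Tree (level-order array): [18, 13, 33, 11, 17, 25, 48, 4]
Definition: a tree is height-balanced if, at every node, |h(left) - h(right)| <= 1 (empty subtree has height -1).
Bottom-up per-node check:
  node 4: h_left=-1, h_right=-1, diff=0 [OK], height=0
  node 11: h_left=0, h_right=-1, diff=1 [OK], height=1
  node 17: h_left=-1, h_right=-1, diff=0 [OK], height=0
  node 13: h_left=1, h_right=0, diff=1 [OK], height=2
  node 25: h_left=-1, h_right=-1, diff=0 [OK], height=0
  node 48: h_left=-1, h_right=-1, diff=0 [OK], height=0
  node 33: h_left=0, h_right=0, diff=0 [OK], height=1
  node 18: h_left=2, h_right=1, diff=1 [OK], height=3
All nodes satisfy the balance condition.
Result: Balanced


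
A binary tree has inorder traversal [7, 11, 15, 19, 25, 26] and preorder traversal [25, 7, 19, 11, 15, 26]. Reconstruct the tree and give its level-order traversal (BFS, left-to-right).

Inorder:  [7, 11, 15, 19, 25, 26]
Preorder: [25, 7, 19, 11, 15, 26]
Algorithm: preorder visits root first, so consume preorder in order;
for each root, split the current inorder slice at that value into
left-subtree inorder and right-subtree inorder, then recurse.
Recursive splits:
  root=25; inorder splits into left=[7, 11, 15, 19], right=[26]
  root=7; inorder splits into left=[], right=[11, 15, 19]
  root=19; inorder splits into left=[11, 15], right=[]
  root=11; inorder splits into left=[], right=[15]
  root=15; inorder splits into left=[], right=[]
  root=26; inorder splits into left=[], right=[]
Reconstructed level-order: [25, 7, 26, 19, 11, 15]


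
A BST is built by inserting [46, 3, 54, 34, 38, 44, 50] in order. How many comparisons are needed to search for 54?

Search path for 54: 46 -> 54
Found: True
Comparisons: 2


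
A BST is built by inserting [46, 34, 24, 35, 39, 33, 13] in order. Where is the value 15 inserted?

Starting tree (level order): [46, 34, None, 24, 35, 13, 33, None, 39]
Insertion path: 46 -> 34 -> 24 -> 13
Result: insert 15 as right child of 13
Final tree (level order): [46, 34, None, 24, 35, 13, 33, None, 39, None, 15]


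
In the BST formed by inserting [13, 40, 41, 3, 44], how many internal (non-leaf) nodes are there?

Tree built from: [13, 40, 41, 3, 44]
Tree (level-order array): [13, 3, 40, None, None, None, 41, None, 44]
Rule: An internal node has at least one child.
Per-node child counts:
  node 13: 2 child(ren)
  node 3: 0 child(ren)
  node 40: 1 child(ren)
  node 41: 1 child(ren)
  node 44: 0 child(ren)
Matching nodes: [13, 40, 41]
Count of internal (non-leaf) nodes: 3


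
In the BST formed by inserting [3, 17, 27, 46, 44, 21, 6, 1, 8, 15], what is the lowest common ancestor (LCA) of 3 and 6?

Tree insertion order: [3, 17, 27, 46, 44, 21, 6, 1, 8, 15]
Tree (level-order array): [3, 1, 17, None, None, 6, 27, None, 8, 21, 46, None, 15, None, None, 44]
In a BST, the LCA of p=3, q=6 is the first node v on the
root-to-leaf path with p <= v <= q (go left if both < v, right if both > v).
Walk from root:
  at 3: 3 <= 3 <= 6, this is the LCA
LCA = 3


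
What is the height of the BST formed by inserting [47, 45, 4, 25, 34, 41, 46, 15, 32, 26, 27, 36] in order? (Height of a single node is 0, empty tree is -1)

Insertion order: [47, 45, 4, 25, 34, 41, 46, 15, 32, 26, 27, 36]
Tree (level-order array): [47, 45, None, 4, 46, None, 25, None, None, 15, 34, None, None, 32, 41, 26, None, 36, None, None, 27]
Compute height bottom-up (empty subtree = -1):
  height(15) = 1 + max(-1, -1) = 0
  height(27) = 1 + max(-1, -1) = 0
  height(26) = 1 + max(-1, 0) = 1
  height(32) = 1 + max(1, -1) = 2
  height(36) = 1 + max(-1, -1) = 0
  height(41) = 1 + max(0, -1) = 1
  height(34) = 1 + max(2, 1) = 3
  height(25) = 1 + max(0, 3) = 4
  height(4) = 1 + max(-1, 4) = 5
  height(46) = 1 + max(-1, -1) = 0
  height(45) = 1 + max(5, 0) = 6
  height(47) = 1 + max(6, -1) = 7
Height = 7


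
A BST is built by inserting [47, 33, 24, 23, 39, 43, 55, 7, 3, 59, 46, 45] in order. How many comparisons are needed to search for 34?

Search path for 34: 47 -> 33 -> 39
Found: False
Comparisons: 3


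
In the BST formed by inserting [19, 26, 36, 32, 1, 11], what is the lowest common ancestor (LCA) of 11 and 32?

Tree insertion order: [19, 26, 36, 32, 1, 11]
Tree (level-order array): [19, 1, 26, None, 11, None, 36, None, None, 32]
In a BST, the LCA of p=11, q=32 is the first node v on the
root-to-leaf path with p <= v <= q (go left if both < v, right if both > v).
Walk from root:
  at 19: 11 <= 19 <= 32, this is the LCA
LCA = 19


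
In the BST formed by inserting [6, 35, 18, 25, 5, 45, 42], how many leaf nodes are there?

Tree built from: [6, 35, 18, 25, 5, 45, 42]
Tree (level-order array): [6, 5, 35, None, None, 18, 45, None, 25, 42]
Rule: A leaf has 0 children.
Per-node child counts:
  node 6: 2 child(ren)
  node 5: 0 child(ren)
  node 35: 2 child(ren)
  node 18: 1 child(ren)
  node 25: 0 child(ren)
  node 45: 1 child(ren)
  node 42: 0 child(ren)
Matching nodes: [5, 25, 42]
Count of leaf nodes: 3


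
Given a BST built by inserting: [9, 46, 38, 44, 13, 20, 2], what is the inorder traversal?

Tree insertion order: [9, 46, 38, 44, 13, 20, 2]
Tree (level-order array): [9, 2, 46, None, None, 38, None, 13, 44, None, 20]
Inorder traversal: [2, 9, 13, 20, 38, 44, 46]


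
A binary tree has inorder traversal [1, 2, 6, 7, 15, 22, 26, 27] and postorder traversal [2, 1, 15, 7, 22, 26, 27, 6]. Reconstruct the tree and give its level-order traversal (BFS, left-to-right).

Inorder:   [1, 2, 6, 7, 15, 22, 26, 27]
Postorder: [2, 1, 15, 7, 22, 26, 27, 6]
Algorithm: postorder visits root last, so walk postorder right-to-left;
each value is the root of the current inorder slice — split it at that
value, recurse on the right subtree first, then the left.
Recursive splits:
  root=6; inorder splits into left=[1, 2], right=[7, 15, 22, 26, 27]
  root=27; inorder splits into left=[7, 15, 22, 26], right=[]
  root=26; inorder splits into left=[7, 15, 22], right=[]
  root=22; inorder splits into left=[7, 15], right=[]
  root=7; inorder splits into left=[], right=[15]
  root=15; inorder splits into left=[], right=[]
  root=1; inorder splits into left=[], right=[2]
  root=2; inorder splits into left=[], right=[]
Reconstructed level-order: [6, 1, 27, 2, 26, 22, 7, 15]


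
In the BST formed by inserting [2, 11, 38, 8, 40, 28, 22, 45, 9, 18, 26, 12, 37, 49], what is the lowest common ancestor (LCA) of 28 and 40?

Tree insertion order: [2, 11, 38, 8, 40, 28, 22, 45, 9, 18, 26, 12, 37, 49]
Tree (level-order array): [2, None, 11, 8, 38, None, 9, 28, 40, None, None, 22, 37, None, 45, 18, 26, None, None, None, 49, 12]
In a BST, the LCA of p=28, q=40 is the first node v on the
root-to-leaf path with p <= v <= q (go left if both < v, right if both > v).
Walk from root:
  at 2: both 28 and 40 > 2, go right
  at 11: both 28 and 40 > 11, go right
  at 38: 28 <= 38 <= 40, this is the LCA
LCA = 38


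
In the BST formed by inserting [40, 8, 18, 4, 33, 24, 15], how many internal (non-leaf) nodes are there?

Tree built from: [40, 8, 18, 4, 33, 24, 15]
Tree (level-order array): [40, 8, None, 4, 18, None, None, 15, 33, None, None, 24]
Rule: An internal node has at least one child.
Per-node child counts:
  node 40: 1 child(ren)
  node 8: 2 child(ren)
  node 4: 0 child(ren)
  node 18: 2 child(ren)
  node 15: 0 child(ren)
  node 33: 1 child(ren)
  node 24: 0 child(ren)
Matching nodes: [40, 8, 18, 33]
Count of internal (non-leaf) nodes: 4


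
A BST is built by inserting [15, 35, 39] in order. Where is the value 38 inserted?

Starting tree (level order): [15, None, 35, None, 39]
Insertion path: 15 -> 35 -> 39
Result: insert 38 as left child of 39
Final tree (level order): [15, None, 35, None, 39, 38]


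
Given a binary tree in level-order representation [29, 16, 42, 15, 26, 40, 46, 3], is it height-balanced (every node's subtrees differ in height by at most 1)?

Tree (level-order array): [29, 16, 42, 15, 26, 40, 46, 3]
Definition: a tree is height-balanced if, at every node, |h(left) - h(right)| <= 1 (empty subtree has height -1).
Bottom-up per-node check:
  node 3: h_left=-1, h_right=-1, diff=0 [OK], height=0
  node 15: h_left=0, h_right=-1, diff=1 [OK], height=1
  node 26: h_left=-1, h_right=-1, diff=0 [OK], height=0
  node 16: h_left=1, h_right=0, diff=1 [OK], height=2
  node 40: h_left=-1, h_right=-1, diff=0 [OK], height=0
  node 46: h_left=-1, h_right=-1, diff=0 [OK], height=0
  node 42: h_left=0, h_right=0, diff=0 [OK], height=1
  node 29: h_left=2, h_right=1, diff=1 [OK], height=3
All nodes satisfy the balance condition.
Result: Balanced


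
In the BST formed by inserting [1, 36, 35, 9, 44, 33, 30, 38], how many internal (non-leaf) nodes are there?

Tree built from: [1, 36, 35, 9, 44, 33, 30, 38]
Tree (level-order array): [1, None, 36, 35, 44, 9, None, 38, None, None, 33, None, None, 30]
Rule: An internal node has at least one child.
Per-node child counts:
  node 1: 1 child(ren)
  node 36: 2 child(ren)
  node 35: 1 child(ren)
  node 9: 1 child(ren)
  node 33: 1 child(ren)
  node 30: 0 child(ren)
  node 44: 1 child(ren)
  node 38: 0 child(ren)
Matching nodes: [1, 36, 35, 9, 33, 44]
Count of internal (non-leaf) nodes: 6


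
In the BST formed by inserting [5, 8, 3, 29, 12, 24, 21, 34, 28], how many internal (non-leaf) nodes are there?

Tree built from: [5, 8, 3, 29, 12, 24, 21, 34, 28]
Tree (level-order array): [5, 3, 8, None, None, None, 29, 12, 34, None, 24, None, None, 21, 28]
Rule: An internal node has at least one child.
Per-node child counts:
  node 5: 2 child(ren)
  node 3: 0 child(ren)
  node 8: 1 child(ren)
  node 29: 2 child(ren)
  node 12: 1 child(ren)
  node 24: 2 child(ren)
  node 21: 0 child(ren)
  node 28: 0 child(ren)
  node 34: 0 child(ren)
Matching nodes: [5, 8, 29, 12, 24]
Count of internal (non-leaf) nodes: 5


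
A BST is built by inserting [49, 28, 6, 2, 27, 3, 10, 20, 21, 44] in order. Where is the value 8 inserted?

Starting tree (level order): [49, 28, None, 6, 44, 2, 27, None, None, None, 3, 10, None, None, None, None, 20, None, 21]
Insertion path: 49 -> 28 -> 6 -> 27 -> 10
Result: insert 8 as left child of 10
Final tree (level order): [49, 28, None, 6, 44, 2, 27, None, None, None, 3, 10, None, None, None, 8, 20, None, None, None, 21]


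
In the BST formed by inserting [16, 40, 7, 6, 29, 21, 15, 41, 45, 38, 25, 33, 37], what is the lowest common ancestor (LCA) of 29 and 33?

Tree insertion order: [16, 40, 7, 6, 29, 21, 15, 41, 45, 38, 25, 33, 37]
Tree (level-order array): [16, 7, 40, 6, 15, 29, 41, None, None, None, None, 21, 38, None, 45, None, 25, 33, None, None, None, None, None, None, 37]
In a BST, the LCA of p=29, q=33 is the first node v on the
root-to-leaf path with p <= v <= q (go left if both < v, right if both > v).
Walk from root:
  at 16: both 29 and 33 > 16, go right
  at 40: both 29 and 33 < 40, go left
  at 29: 29 <= 29 <= 33, this is the LCA
LCA = 29


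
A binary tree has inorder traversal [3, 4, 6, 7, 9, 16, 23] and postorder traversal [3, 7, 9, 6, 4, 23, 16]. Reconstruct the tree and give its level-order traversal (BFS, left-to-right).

Inorder:   [3, 4, 6, 7, 9, 16, 23]
Postorder: [3, 7, 9, 6, 4, 23, 16]
Algorithm: postorder visits root last, so walk postorder right-to-left;
each value is the root of the current inorder slice — split it at that
value, recurse on the right subtree first, then the left.
Recursive splits:
  root=16; inorder splits into left=[3, 4, 6, 7, 9], right=[23]
  root=23; inorder splits into left=[], right=[]
  root=4; inorder splits into left=[3], right=[6, 7, 9]
  root=6; inorder splits into left=[], right=[7, 9]
  root=9; inorder splits into left=[7], right=[]
  root=7; inorder splits into left=[], right=[]
  root=3; inorder splits into left=[], right=[]
Reconstructed level-order: [16, 4, 23, 3, 6, 9, 7]


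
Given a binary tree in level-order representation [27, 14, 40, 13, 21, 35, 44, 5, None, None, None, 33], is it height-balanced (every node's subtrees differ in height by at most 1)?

Tree (level-order array): [27, 14, 40, 13, 21, 35, 44, 5, None, None, None, 33]
Definition: a tree is height-balanced if, at every node, |h(left) - h(right)| <= 1 (empty subtree has height -1).
Bottom-up per-node check:
  node 5: h_left=-1, h_right=-1, diff=0 [OK], height=0
  node 13: h_left=0, h_right=-1, diff=1 [OK], height=1
  node 21: h_left=-1, h_right=-1, diff=0 [OK], height=0
  node 14: h_left=1, h_right=0, diff=1 [OK], height=2
  node 33: h_left=-1, h_right=-1, diff=0 [OK], height=0
  node 35: h_left=0, h_right=-1, diff=1 [OK], height=1
  node 44: h_left=-1, h_right=-1, diff=0 [OK], height=0
  node 40: h_left=1, h_right=0, diff=1 [OK], height=2
  node 27: h_left=2, h_right=2, diff=0 [OK], height=3
All nodes satisfy the balance condition.
Result: Balanced


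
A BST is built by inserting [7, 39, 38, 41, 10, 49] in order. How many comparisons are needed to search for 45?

Search path for 45: 7 -> 39 -> 41 -> 49
Found: False
Comparisons: 4


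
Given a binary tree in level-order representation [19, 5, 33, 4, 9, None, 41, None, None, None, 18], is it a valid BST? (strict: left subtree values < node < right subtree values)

Level-order array: [19, 5, 33, 4, 9, None, 41, None, None, None, 18]
Validate using subtree bounds (lo, hi): at each node, require lo < value < hi,
then recurse left with hi=value and right with lo=value.
Preorder trace (stopping at first violation):
  at node 19 with bounds (-inf, +inf): OK
  at node 5 with bounds (-inf, 19): OK
  at node 4 with bounds (-inf, 5): OK
  at node 9 with bounds (5, 19): OK
  at node 18 with bounds (9, 19): OK
  at node 33 with bounds (19, +inf): OK
  at node 41 with bounds (33, +inf): OK
No violation found at any node.
Result: Valid BST
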